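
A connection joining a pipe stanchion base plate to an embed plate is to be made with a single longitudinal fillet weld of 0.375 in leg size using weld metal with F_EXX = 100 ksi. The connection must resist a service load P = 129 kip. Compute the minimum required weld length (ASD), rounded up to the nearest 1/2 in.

L = 16.5 in

Throat t_e = 0.707 × 0.375 = 0.2651 in.
r_n/Ω = (0.6 × 100 × 0.2651) / 2.0 = 7.954 kip/in.
L_req = P / (r_n/Ω) = 129 / 7.954 = 16.22 in total.
Round up → use L = 16.5 in.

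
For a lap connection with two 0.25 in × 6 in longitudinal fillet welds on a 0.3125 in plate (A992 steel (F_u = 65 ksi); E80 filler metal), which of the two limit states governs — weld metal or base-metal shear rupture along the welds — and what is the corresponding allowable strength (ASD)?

R_n/Ω ≈ 50.9 kip (weld metal governs)

E80XX → F_EXX = 80 ksi.
t_e = 0.707 × 0.25 = 0.1767 in; L = 12 in.
Weld metal: R_n/Ω = (1/2.0) × 0.6 × 80 × 0.1767 × 12 = 50.9 kip.
Base metal (shear rupture): R_n/Ω = (1/2.0) × 0.6 × 65 × 0.3125 × 12 = 73.12 kip.
Governing: weld metal.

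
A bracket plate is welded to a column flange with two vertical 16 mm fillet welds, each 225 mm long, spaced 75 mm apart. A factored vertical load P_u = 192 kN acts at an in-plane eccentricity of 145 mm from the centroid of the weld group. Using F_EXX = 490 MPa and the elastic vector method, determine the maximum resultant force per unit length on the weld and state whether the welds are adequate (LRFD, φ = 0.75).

Total weld length L_w = 450 mm. Treat welds as unit-width lines.
Polar moment about centroid: J = 2[d³/12 + d(b/2)²] = 2[225³/12 + 225×37.5²] = 2531000 mm³.
Direct shear f_v = P/L_w = 192×10³ / 450 = 426.7 N/mm (vertical).
Torsion M = P·e = 192×10³ × 145 = 27840000 N·mm.
Critical point at (x, y) = (37.5, 112.5) from centroid. f_tx = M·y/J = 1237 N/mm; f_ty = M·x/J = 412.4 N/mm.
Resultant f_max = √[f_tx² + (f_v + f_ty)²] = √[1237² + (426.7 + 412.4)²] = 1495 N/mm.
Capacity per unit length: φr_n = 0.75 × 0.6 × 490 × (0.707 × 16) = 2494 N/mm.
1495 ≤ 2494 → adequate.

f_max ≈ 1500 N/mm; adequate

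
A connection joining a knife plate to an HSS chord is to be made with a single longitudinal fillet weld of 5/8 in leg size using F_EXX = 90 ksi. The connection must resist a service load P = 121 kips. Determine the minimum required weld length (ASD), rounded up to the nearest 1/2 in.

Throat t_e = 0.707 × 0.625 = 0.4419 in.
r_n/Ω = (0.6 × 90 × 0.4419) / 2.0 = 11.93 kip/in.
L_req = P / (r_n/Ω) = 121 / 11.93 = 10.14 in total.
Round up → use L = 10.5 in.

L = 10.5 in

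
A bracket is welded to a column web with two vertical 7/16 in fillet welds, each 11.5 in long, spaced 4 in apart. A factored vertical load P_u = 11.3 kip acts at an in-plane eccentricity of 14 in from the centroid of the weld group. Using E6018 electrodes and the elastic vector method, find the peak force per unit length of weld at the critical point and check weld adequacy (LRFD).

E60XX → F_EXX = 60 ksi.
Total weld length L_w = 23 in. Treat welds as unit-width lines.
Polar moment about centroid: J = 2[d³/12 + d(b/2)²] = 2[11.5³/12 + 11.5×2²] = 345.5 in³.
Direct shear f_v = P/L_w = 11.3 / 23 = 0.4913 kip/in (vertical).
Torsion M = P·e = 11.3 × 14 = 158.2 kip·in.
Critical point at (x, y) = (2, 5.75) from centroid. f_tx = M·y/J = 2.633 kip/in; f_ty = M·x/J = 0.9158 kip/in.
Resultant f_max = √[f_tx² + (f_v + f_ty)²] = √[2.633² + (0.4913 + 0.9158)²] = 2.985 kip/in.
Capacity per unit length: φr_n = 0.75 × 0.6 × 60 × (0.707 × 0.4375) = 8.351 kip/in.
2.985 ≤ 8.351 → adequate.

f_max ≈ 2.99 kip/in; adequate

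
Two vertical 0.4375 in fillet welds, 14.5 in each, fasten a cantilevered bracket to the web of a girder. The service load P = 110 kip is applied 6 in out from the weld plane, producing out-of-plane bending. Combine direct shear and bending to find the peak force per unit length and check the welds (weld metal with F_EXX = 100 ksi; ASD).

L_w = 2 × 14.5 = 29 in; section modulus (unit throat) S = 2 × L²/6 = 70.08 in².
Direct shear f_v = P/L_w = 110/29 = 3.793 kip/in.
Moment M = P × e = 110 × 6 = 660 kip·in; bending f_b = M/S = 9.417 kip/in.
f_max = √(f_v² + f_b²) = √(3.793² + 9.417²) = 10.15 kip/in.
r_n/Ω = (1/2.0) × 0.6 × 100 × (0.707 × 0.4375) = 9.279 kip/in → NOT adequate.

f_max ≈ 10.2 kip/in; NOT adequate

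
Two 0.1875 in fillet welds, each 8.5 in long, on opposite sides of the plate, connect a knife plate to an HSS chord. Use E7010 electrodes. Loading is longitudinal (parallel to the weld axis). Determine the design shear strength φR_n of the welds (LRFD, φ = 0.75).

φR_n ≈ 71 kip

E70XX → F_EXX = 70 ksi.
Effective throat t_e = 0.707 × 0.1875 = 0.1326 in.
Total length L = 17 in; A_we = 0.1326 × 17 = 2.254 in².
F_nw = 0.6 F_EXX = 0.6 × 70 = 42 ksi.
φR_n = 0.75 × 42 × 2.254 = 70.99 kip.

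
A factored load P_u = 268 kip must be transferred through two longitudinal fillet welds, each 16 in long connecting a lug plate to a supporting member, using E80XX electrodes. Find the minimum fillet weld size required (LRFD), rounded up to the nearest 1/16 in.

w = 3/8 in

E80XX → F_EXX = 80 ksi.
Total weld length L = 32 in.
Required throat t_e = P_u / (φ × 0.6 F_EXX × L) = 268 / (0.75 × 0.6 × 80 × 32) = 0.2326 in.
Required leg w = t_e / 0.707 = 0.3291 in → use 3/8 in.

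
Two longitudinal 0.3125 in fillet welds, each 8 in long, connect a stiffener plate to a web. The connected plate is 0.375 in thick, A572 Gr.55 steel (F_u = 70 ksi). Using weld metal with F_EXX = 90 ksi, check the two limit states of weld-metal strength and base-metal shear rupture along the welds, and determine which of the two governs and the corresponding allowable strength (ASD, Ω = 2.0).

t_e = 0.707 × 0.3125 = 0.2209 in; L = 16 in.
Weld metal: R_n/Ω = (1/2.0) × 0.6 × 90 × 0.2209 × 16 = 95.44 kips.
Base metal (shear rupture): R_n/Ω = (1/2.0) × 0.6 × 70 × 0.375 × 16 = 126 kips.
Governing: weld metal.

R_n/Ω ≈ 95.4 kips (weld metal governs)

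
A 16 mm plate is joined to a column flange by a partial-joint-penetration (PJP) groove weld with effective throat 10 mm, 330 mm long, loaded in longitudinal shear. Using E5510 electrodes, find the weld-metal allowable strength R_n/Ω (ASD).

E55XX → F_EXX = 550 MPa.
Effective throat (given) t_e = 10 mm.
A_we = 10 × 330 = 3300 mm².
F_nw = 0.6 F_EXX = 330 MPa.
R_n/Ω = (330 × 3300) / 2.0 × 10⁻³ = 544.5 kN.

R_n/Ω ≈ 544 kN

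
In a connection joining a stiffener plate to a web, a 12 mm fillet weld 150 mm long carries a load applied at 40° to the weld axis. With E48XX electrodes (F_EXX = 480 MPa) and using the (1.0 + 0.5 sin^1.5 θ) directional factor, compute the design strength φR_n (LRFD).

t_e = 0.707 × 12 = 8.484 mm; A_we = 8.484 × 150 = 1273 mm².
Directional factor: 1.0 + 0.5 sin^1.5(40°) = 1.258.
F_nw = 0.6 × 480 × 1.258 = 362.2 MPa.
φR_n = 0.75 × 362.2 × 1273 × 10⁻³ = 345.7 kN.

φR_n ≈ 346 kN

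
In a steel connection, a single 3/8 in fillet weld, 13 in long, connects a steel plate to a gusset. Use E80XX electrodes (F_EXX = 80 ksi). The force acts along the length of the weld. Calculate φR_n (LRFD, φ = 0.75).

Effective throat t_e = 0.707 × 0.375 = 0.2651 in.
Total length L = 13 in; A_we = 0.2651 × 13 = 3.447 in².
F_nw = 0.6 F_EXX = 0.6 × 80 = 48 ksi.
φR_n = 0.75 × 48 × 3.447 = 124.1 kips.

φR_n ≈ 124 kips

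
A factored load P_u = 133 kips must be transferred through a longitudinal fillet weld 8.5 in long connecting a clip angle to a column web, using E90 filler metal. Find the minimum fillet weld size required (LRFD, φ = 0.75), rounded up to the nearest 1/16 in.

w = 9/16 in

E90XX → F_EXX = 90 ksi.
Total weld length L = 8.5 in.
Required throat t_e = P_u / (φ × 0.6 F_EXX × L) = 133 / (0.75 × 0.6 × 90 × 8.5) = 0.3863 in.
Required leg w = t_e / 0.707 = 0.5465 in → use 9/16 in.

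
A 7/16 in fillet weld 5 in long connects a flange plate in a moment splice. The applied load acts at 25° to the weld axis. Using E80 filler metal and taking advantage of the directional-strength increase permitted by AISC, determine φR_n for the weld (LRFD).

E80XX → F_EXX = 80 ksi.
t_e = 0.707 × 0.4375 = 0.3093 in; A_we = 0.3093 × 5 = 1.547 in².
Directional factor: 1.0 + 0.5 sin^1.5(25°) = 1.137.
F_nw = 0.6 × 80 × 1.137 = 54.59 ksi.
φR_n = 0.75 × 54.59 × 1.547 = 63.32 kips.

φR_n ≈ 63.3 kips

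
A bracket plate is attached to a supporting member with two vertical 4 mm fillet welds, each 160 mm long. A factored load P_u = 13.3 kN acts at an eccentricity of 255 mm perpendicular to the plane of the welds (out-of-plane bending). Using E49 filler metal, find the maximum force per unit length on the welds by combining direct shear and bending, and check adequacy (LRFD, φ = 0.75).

f_max ≈ 400 N/mm; adequate

E49XX → F_EXX = 490 MPa.
L_w = 2 × 160 = 320 mm; section modulus (unit throat) S = 2 × L²/6 = 8533 mm².
Direct shear f_v = P/L_w = 13.3×10³/320 = 41.56 N/mm.
Moment M = P × e = 13.3×10³ × 255 = 3391500 N·mm; bending f_b = M/S = 397.4 N/mm.
f_max = √(f_v² + f_b²) = √(41.56² + 397.4²) = 399.6 N/mm.
φr_n = 0.75 × 0.6 × 490 × (0.707 × 4) = 623.6 N/mm → adequate.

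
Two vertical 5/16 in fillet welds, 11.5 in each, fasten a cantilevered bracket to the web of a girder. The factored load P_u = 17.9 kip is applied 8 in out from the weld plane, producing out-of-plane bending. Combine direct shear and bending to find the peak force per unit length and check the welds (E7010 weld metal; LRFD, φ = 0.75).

E70XX → F_EXX = 70 ksi.
L_w = 2 × 11.5 = 23 in; section modulus (unit throat) S = 2 × L²/6 = 44.08 in².
Direct shear f_v = P/L_w = 17.9/23 = 0.7783 kip/in.
Moment M = P × e = 17.9 × 8 = 143.2 kip·in; bending f_b = M/S = 3.248 kip/in.
f_max = √(f_v² + f_b²) = √(0.7783² + 3.248²) = 3.34 kip/in.
φr_n = 0.75 × 0.6 × 70 × (0.707 × 0.3125) = 6.96 kip/in → adequate.

f_max ≈ 3.34 kip/in; adequate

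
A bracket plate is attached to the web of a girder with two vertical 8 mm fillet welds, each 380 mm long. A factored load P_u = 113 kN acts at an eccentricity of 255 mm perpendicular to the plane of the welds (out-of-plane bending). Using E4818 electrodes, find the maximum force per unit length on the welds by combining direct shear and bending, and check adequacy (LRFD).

E48XX → F_EXX = 480 MPa.
L_w = 2 × 380 = 760 mm; section modulus (unit throat) S = 2 × L²/6 = 48130 mm².
Direct shear f_v = P/L_w = 113×10³/760 = 148.7 N/mm.
Moment M = P × e = 113×10³ × 255 = 28815000 N·mm; bending f_b = M/S = 598.6 N/mm.
f_max = √(f_v² + f_b²) = √(148.7² + 598.6²) = 616.8 N/mm.
φr_n = 0.75 × 0.6 × 480 × (0.707 × 8) = 1222 N/mm → adequate.

f_max ≈ 617 N/mm; adequate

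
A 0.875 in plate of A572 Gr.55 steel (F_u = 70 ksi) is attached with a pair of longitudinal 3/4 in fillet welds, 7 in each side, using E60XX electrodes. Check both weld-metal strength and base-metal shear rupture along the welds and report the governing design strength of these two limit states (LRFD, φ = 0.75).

E60XX → F_EXX = 60 ksi.
t_e = 0.707 × 0.75 = 0.5302 in; L = 14 in.
Weld metal: φR_n = 0.75 × 0.6 × 60 × 0.5302 × 14 = 200.4 kips.
Base metal (shear rupture): φR_n = 0.75 × 0.6 × 70 × 0.875 × 14 = 385.9 kips.
Governing: weld metal.

φR_n ≈ 200 kips (weld metal governs)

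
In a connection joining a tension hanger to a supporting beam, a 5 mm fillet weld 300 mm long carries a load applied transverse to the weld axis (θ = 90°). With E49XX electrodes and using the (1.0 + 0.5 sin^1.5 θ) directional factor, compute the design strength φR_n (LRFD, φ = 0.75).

E49XX → F_EXX = 490 MPa.
t_e = 0.707 × 5 = 3.535 mm; A_we = 3.535 × 300 = 1060 mm².
Directional factor: 1.0 + 0.5 sin^1.5(90°) = 1.5.
F_nw = 0.6 × 490 × 1.5 = 441 MPa.
φR_n = 0.75 × 441 × 1060 × 10⁻³ = 350.8 kN.

φR_n ≈ 351 kN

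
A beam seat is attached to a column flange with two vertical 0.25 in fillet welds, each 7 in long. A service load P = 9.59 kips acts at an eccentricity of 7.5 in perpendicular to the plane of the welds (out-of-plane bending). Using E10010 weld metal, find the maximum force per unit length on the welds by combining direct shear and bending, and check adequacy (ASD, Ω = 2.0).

E100XX → F_EXX = 100 ksi.
L_w = 2 × 7 = 14 in; section modulus (unit throat) S = 2 × L²/6 = 16.33 in².
Direct shear f_v = P/L_w = 9.59/14 = 0.685 kip/in.
Moment M = P × e = 9.59 × 7.5 = 71.925 kip·in; bending f_b = M/S = 4.404 kip/in.
f_max = √(f_v² + f_b²) = √(0.685² + 4.404²) = 4.457 kip/in.
r_n/Ω = (1/2.0) × 0.6 × 100 × (0.707 × 0.25) = 5.302 kip/in → adequate.

f_max ≈ 4.46 kip/in; adequate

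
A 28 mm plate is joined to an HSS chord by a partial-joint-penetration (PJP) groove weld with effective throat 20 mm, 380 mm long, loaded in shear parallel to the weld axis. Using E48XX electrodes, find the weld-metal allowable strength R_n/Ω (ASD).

R_n/Ω ≈ 1090 kN

E48XX → F_EXX = 480 MPa.
Effective throat (given) t_e = 20 mm.
A_we = 20 × 380 = 7600 mm².
F_nw = 0.6 F_EXX = 288 MPa.
R_n/Ω = (288 × 7600) / 2.0 × 10⁻³ = 1094 kN.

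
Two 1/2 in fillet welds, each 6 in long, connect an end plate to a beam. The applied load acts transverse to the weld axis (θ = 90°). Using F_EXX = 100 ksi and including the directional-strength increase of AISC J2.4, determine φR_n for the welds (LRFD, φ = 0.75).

φR_n ≈ 286 kips

t_e = 0.707 × 0.5 = 0.3535 in; A_we = 0.3535 × 12 = 4.242 in².
Directional factor: 1.0 + 0.5 sin^1.5(90°) = 1.5.
F_nw = 0.6 × 100 × 1.5 = 90 ksi.
φR_n = 0.75 × 90 × 4.242 = 286.3 kips.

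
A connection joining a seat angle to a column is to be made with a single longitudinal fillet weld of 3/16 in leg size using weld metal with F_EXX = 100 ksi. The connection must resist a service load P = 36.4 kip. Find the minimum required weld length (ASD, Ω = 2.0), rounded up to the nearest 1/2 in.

Throat t_e = 0.707 × 0.1875 = 0.1326 in.
r_n/Ω = (0.6 × 100 × 0.1326) / 2.0 = 3.977 kip/in.
L_req = P / (r_n/Ω) = 36.4 / 3.977 = 9.153 in total.
Round up → use L = 9.5 in.

L = 9.5 in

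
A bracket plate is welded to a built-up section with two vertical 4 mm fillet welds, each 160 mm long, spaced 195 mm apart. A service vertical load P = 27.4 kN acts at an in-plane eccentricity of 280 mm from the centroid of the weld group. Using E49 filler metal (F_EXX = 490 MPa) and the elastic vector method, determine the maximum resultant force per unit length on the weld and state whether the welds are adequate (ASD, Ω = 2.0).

f_max ≈ 330 N/mm; adequate

Total weld length L_w = 320 mm. Treat welds as unit-width lines.
Polar moment about centroid: J = 2[d³/12 + d(b/2)²] = 2[160³/12 + 160×97.5²] = 3725000 mm³.
Direct shear f_v = P/L_w = 27.4×10³ / 320 = 85.62 N/mm (vertical).
Torsion M = P·e = 27.4×10³ × 280 = 7672000 N·mm.
Critical point at (x, y) = (97.5, 80) from centroid. f_tx = M·y/J = 164.8 N/mm; f_ty = M·x/J = 200.8 N/mm.
Resultant f_max = √[f_tx² + (f_v + f_ty)²] = √[164.8² + (85.62 + 200.8)²] = 330.5 N/mm.
Capacity per unit length: r_n/Ω = (1/2.0) × 0.6 × 490 × (0.707 × 4) = 415.7 N/mm.
330.5 ≤ 415.7 → adequate.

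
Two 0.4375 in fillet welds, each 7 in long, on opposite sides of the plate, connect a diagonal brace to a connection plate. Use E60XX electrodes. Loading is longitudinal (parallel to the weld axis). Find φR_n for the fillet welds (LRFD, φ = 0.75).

E60XX → F_EXX = 60 ksi.
Effective throat t_e = 0.707 × 0.4375 = 0.3093 in.
Total length L = 14 in; A_we = 0.3093 × 14 = 4.33 in².
F_nw = 0.6 F_EXX = 0.6 × 60 = 36 ksi.
φR_n = 0.75 × 36 × 4.33 = 116.9 kip.

φR_n ≈ 117 kip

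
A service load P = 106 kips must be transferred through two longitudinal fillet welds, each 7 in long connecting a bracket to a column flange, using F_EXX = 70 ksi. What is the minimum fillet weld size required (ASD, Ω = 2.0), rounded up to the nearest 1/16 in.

w = 9/16 in

Total weld length L = 14 in.
Required throat t_e = P × Ω / (0.6 F_EXX × L) = 106 × 2.0 / (0.6 × 70 × 14) = 0.3605 in.
Required leg w = t_e / 0.707 = 0.51 in → use 9/16 in.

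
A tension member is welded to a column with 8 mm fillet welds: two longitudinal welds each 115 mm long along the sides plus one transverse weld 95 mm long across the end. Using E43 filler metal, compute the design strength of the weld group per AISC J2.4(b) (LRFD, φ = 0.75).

φR_n ≈ 370 kN

E43XX → F_EXX = 430 MPa.
t_e = 0.707 × 8 = 5.656 mm.
R_nwl = 0.6 × 430 × 5.656 × 230 × 10⁻³ = 335.6 kN (longitudinal, 2 welds).
R_nwt = 0.6 × 430 × 5.656 × 95 × 10⁻³ = 138.6 kN (transverse, base value).
(i) R_nwl + R_nwt = 474.3 kN; (ii) 0.85 R_nwl + 1.5 R_nwt = 493.2 kN.
R_n = max = 493.2 kN [governs: (ii)]; φR_n = 369.9 kN.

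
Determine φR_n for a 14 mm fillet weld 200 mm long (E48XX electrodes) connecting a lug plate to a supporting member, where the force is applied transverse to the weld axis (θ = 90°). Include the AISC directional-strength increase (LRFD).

φR_n ≈ 641 kN

E48XX → F_EXX = 480 MPa.
t_e = 0.707 × 14 = 9.898 mm; A_we = 9.898 × 200 = 1980 mm².
Directional factor: 1.0 + 0.5 sin^1.5(90°) = 1.5.
F_nw = 0.6 × 480 × 1.5 = 432 MPa.
φR_n = 0.75 × 432 × 1980 × 10⁻³ = 641.4 kN.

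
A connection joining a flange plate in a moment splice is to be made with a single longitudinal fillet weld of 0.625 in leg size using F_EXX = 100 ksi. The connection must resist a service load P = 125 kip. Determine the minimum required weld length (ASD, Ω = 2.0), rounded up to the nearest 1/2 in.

Throat t_e = 0.707 × 0.625 = 0.4419 in.
r_n/Ω = (0.6 × 100 × 0.4419) / 2.0 = 13.26 kip/in.
L_req = P / (r_n/Ω) = 125 / 13.26 = 9.43 in total.
Round up → use L = 9.5 in.

L = 9.5 in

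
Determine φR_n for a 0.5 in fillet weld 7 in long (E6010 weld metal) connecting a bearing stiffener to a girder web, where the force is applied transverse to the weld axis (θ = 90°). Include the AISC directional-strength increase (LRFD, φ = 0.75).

E60XX → F_EXX = 60 ksi.
t_e = 0.707 × 0.5 = 0.3535 in; A_we = 0.3535 × 7 = 2.474 in².
Directional factor: 1.0 + 0.5 sin^1.5(90°) = 1.5.
F_nw = 0.6 × 60 × 1.5 = 54 ksi.
φR_n = 0.75 × 54 × 2.474 = 100.2 kips.

φR_n ≈ 100 kips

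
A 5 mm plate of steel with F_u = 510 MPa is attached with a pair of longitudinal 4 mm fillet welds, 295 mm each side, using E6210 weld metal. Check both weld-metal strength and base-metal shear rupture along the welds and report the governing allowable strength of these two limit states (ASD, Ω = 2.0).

R_n/Ω ≈ 310 kN (weld metal governs)

E62XX → F_EXX = 620 MPa.
t_e = 0.707 × 4 = 2.828 mm; L = 590 mm.
Weld metal: R_n/Ω = (1/2.0) × 0.6 × 620 × 2.828 × 590 × 10⁻³ = 310.3 kN.
Base metal (shear rupture): R_n/Ω = (1/2.0) × 0.6 × 510 × 5 × 590 × 10⁻³ = 451.4 kN.
Governing: weld metal.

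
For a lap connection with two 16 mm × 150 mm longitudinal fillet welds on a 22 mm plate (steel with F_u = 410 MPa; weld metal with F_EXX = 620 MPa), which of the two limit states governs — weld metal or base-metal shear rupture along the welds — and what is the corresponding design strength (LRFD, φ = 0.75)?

t_e = 0.707 × 16 = 11.31 mm; L = 300 mm.
Weld metal: φR_n = 0.75 × 0.6 × 620 × 11.31 × 300 × 10⁻³ = 946.8 kN.
Base metal (shear rupture): φR_n = 0.75 × 0.6 × 410 × 22 × 300 × 10⁻³ = 1218 kN.
Governing: weld metal.

φR_n ≈ 947 kN (weld metal governs)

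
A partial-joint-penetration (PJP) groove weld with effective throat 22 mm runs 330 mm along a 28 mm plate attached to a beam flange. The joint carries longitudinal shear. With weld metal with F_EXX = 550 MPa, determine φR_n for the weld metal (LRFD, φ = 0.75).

φR_n ≈ 1800 kN

Effective throat (given) t_e = 22 mm.
A_we = 22 × 330 = 7260 mm².
F_nw = 0.6 F_EXX = 330 MPa.
φR_n = 0.75 × 330 × 7260 × 10⁻³ = 1797 kN.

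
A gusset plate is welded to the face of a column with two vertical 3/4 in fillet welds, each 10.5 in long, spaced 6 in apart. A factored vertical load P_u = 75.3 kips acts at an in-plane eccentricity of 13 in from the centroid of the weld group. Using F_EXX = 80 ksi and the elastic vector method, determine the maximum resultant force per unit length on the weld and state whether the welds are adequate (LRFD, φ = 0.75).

Total weld length L_w = 21 in. Treat welds as unit-width lines.
Polar moment about centroid: J = 2[d³/12 + d(b/2)²] = 2[10.5³/12 + 10.5×3²] = 381.9 in³.
Direct shear f_v = P/L_w = 75.3 / 21 = 3.586 kip/in (vertical).
Torsion M = P·e = 75.3 × 13 = 978.9 kip·in.
Critical point at (x, y) = (3, 5.25) from centroid. f_tx = M·y/J = 13.46 kip/in; f_ty = M·x/J = 7.689 kip/in.
Resultant f_max = √[f_tx² + (f_v + f_ty)²] = √[13.46² + (3.586 + 7.689)²] = 17.55 kip/in.
Capacity per unit length: φr_n = 0.75 × 0.6 × 80 × (0.707 × 0.75) = 19.09 kip/in.
17.55 ≤ 19.09 → adequate.

f_max ≈ 17.6 kip/in; adequate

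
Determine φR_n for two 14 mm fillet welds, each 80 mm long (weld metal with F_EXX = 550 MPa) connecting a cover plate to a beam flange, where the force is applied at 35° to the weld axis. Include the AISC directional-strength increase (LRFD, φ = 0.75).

φR_n ≈ 477 kN

t_e = 0.707 × 14 = 9.898 mm; A_we = 9.898 × 160 = 1584 mm².
Directional factor: 1.0 + 0.5 sin^1.5(35°) = 1.217.
F_nw = 0.6 × 550 × 1.217 = 401.7 MPa.
φR_n = 0.75 × 401.7 × 1584 × 10⁻³ = 477.1 kN.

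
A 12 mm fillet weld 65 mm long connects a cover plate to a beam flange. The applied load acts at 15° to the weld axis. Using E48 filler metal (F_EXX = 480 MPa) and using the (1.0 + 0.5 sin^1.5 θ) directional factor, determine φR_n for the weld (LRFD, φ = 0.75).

t_e = 0.707 × 12 = 8.484 mm; A_we = 8.484 × 65 = 551.5 mm².
Directional factor: 1.0 + 0.5 sin^1.5(15°) = 1.066.
F_nw = 0.6 × 480 × 1.066 = 307 MPa.
φR_n = 0.75 × 307 × 551.5 × 10⁻³ = 127 kN.

φR_n ≈ 127 kN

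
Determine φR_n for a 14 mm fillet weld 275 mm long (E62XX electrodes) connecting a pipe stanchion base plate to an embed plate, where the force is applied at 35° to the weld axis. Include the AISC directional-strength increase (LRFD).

φR_n ≈ 924 kN

E62XX → F_EXX = 620 MPa.
t_e = 0.707 × 14 = 9.898 mm; A_we = 9.898 × 275 = 2722 mm².
Directional factor: 1.0 + 0.5 sin^1.5(35°) = 1.217.
F_nw = 0.6 × 620 × 1.217 = 452.8 MPa.
φR_n = 0.75 × 452.8 × 2722 × 10⁻³ = 924.4 kN.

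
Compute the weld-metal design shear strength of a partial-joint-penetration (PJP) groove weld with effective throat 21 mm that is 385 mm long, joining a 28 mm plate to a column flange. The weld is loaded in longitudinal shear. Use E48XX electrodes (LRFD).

E48XX → F_EXX = 480 MPa.
Effective throat (given) t_e = 21 mm.
A_we = 21 × 385 = 8085 mm².
F_nw = 0.6 F_EXX = 288 MPa.
φR_n = 0.75 × 288 × 8085 × 10⁻³ = 1746 kN.

φR_n ≈ 1750 kN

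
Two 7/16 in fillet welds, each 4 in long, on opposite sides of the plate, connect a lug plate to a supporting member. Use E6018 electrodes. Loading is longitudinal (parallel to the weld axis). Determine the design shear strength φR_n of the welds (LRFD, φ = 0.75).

E60XX → F_EXX = 60 ksi.
Effective throat t_e = 0.707 × 0.4375 = 0.3093 in.
Total length L = 8 in; A_we = 0.3093 × 8 = 2.474 in².
F_nw = 0.6 F_EXX = 0.6 × 60 = 36 ksi.
φR_n = 0.75 × 36 × 2.474 = 66.81 kips.

φR_n ≈ 66.8 kips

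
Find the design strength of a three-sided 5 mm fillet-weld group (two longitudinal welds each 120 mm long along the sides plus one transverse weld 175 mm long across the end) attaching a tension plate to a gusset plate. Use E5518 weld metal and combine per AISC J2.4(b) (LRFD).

E55XX → F_EXX = 550 MPa.
t_e = 0.707 × 5 = 3.535 mm.
R_nwl = 0.6 × 550 × 3.535 × 240 × 10⁻³ = 280 kN (longitudinal, 2 welds).
R_nwt = 0.6 × 550 × 3.535 × 175 × 10⁻³ = 204.1 kN (transverse, base value).
(i) R_nwl + R_nwt = 484.1 kN; (ii) 0.85 R_nwl + 1.5 R_nwt = 544.2 kN.
R_n = max = 544.2 kN [governs: (ii)]; φR_n = 408.1 kN.

φR_n ≈ 408 kN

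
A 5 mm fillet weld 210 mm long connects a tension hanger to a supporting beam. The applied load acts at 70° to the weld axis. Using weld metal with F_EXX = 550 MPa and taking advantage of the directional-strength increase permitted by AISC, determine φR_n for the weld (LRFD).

φR_n ≈ 267 kN

t_e = 0.707 × 5 = 3.535 mm; A_we = 3.535 × 210 = 742.3 mm².
Directional factor: 1.0 + 0.5 sin^1.5(70°) = 1.455.
F_nw = 0.6 × 550 × 1.455 = 480.3 MPa.
φR_n = 0.75 × 480.3 × 742.3 × 10⁻³ = 267.4 kN.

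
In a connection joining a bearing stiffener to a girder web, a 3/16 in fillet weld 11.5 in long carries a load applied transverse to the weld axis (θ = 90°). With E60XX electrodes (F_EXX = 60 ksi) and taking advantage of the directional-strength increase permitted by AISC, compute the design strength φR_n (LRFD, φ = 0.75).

t_e = 0.707 × 0.1875 = 0.1326 in; A_we = 0.1326 × 11.5 = 1.524 in².
Directional factor: 1.0 + 0.5 sin^1.5(90°) = 1.5.
F_nw = 0.6 × 60 × 1.5 = 54 ksi.
φR_n = 0.75 × 54 × 1.524 = 61.74 kip.

φR_n ≈ 61.7 kip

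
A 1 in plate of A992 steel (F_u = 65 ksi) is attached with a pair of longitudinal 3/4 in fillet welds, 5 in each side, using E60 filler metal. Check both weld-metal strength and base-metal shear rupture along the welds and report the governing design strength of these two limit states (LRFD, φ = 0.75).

φR_n ≈ 143 kips (weld metal governs)

E60XX → F_EXX = 60 ksi.
t_e = 0.707 × 0.75 = 0.5302 in; L = 10 in.
Weld metal: φR_n = 0.75 × 0.6 × 60 × 0.5302 × 10 = 143.2 kips.
Base metal (shear rupture): φR_n = 0.75 × 0.6 × 65 × 1 × 10 = 292.5 kips.
Governing: weld metal.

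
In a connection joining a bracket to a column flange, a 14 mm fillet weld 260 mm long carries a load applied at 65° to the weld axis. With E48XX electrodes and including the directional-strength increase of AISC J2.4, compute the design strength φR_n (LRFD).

E48XX → F_EXX = 480 MPa.
t_e = 0.707 × 14 = 9.898 mm; A_we = 9.898 × 260 = 2573 mm².
Directional factor: 1.0 + 0.5 sin^1.5(65°) = 1.431.
F_nw = 0.6 × 480 × 1.431 = 412.2 MPa.
φR_n = 0.75 × 412.2 × 2573 × 10⁻³ = 795.7 kN.

φR_n ≈ 796 kN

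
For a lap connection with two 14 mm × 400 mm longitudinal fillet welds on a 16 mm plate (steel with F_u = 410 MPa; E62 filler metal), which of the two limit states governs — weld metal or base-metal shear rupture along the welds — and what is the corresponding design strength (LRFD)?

E62XX → F_EXX = 620 MPa.
t_e = 0.707 × 14 = 9.898 mm; L = 800 mm.
Weld metal: φR_n = 0.75 × 0.6 × 620 × 9.898 × 800 × 10⁻³ = 2209 kN.
Base metal (shear rupture): φR_n = 0.75 × 0.6 × 410 × 16 × 800 × 10⁻³ = 2362 kN.
Governing: weld metal.

φR_n ≈ 2210 kN (weld metal governs)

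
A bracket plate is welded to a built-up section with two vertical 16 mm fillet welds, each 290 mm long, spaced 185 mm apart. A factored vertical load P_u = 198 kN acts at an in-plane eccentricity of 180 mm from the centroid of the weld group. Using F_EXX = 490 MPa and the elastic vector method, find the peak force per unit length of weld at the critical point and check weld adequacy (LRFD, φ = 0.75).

Total weld length L_w = 580 mm. Treat welds as unit-width lines.
Polar moment about centroid: J = 2[d³/12 + d(b/2)²] = 2[290³/12 + 290×92.5²] = 9027000 mm³.
Direct shear f_v = P/L_w = 198×10³ / 580 = 341.4 N/mm (vertical).
Torsion M = P·e = 198×10³ × 180 = 35640000 N·mm.
Critical point at (x, y) = (92.5, 145) from centroid. f_tx = M·y/J = 572.5 N/mm; f_ty = M·x/J = 365.2 N/mm.
Resultant f_max = √[f_tx² + (f_v + f_ty)²] = √[572.5² + (341.4 + 365.2)²] = 909.4 N/mm.
Capacity per unit length: φr_n = 0.75 × 0.6 × 490 × (0.707 × 16) = 2494 N/mm.
909.4 ≤ 2494 → adequate.

f_max ≈ 909 N/mm; adequate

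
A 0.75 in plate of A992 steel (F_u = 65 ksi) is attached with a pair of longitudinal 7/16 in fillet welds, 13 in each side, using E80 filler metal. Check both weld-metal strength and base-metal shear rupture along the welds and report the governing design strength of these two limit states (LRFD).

E80XX → F_EXX = 80 ksi.
t_e = 0.707 × 0.4375 = 0.3093 in; L = 26 in.
Weld metal: φR_n = 0.75 × 0.6 × 80 × 0.3093 × 26 = 289.5 kip.
Base metal (shear rupture): φR_n = 0.75 × 0.6 × 65 × 0.75 × 26 = 570.4 kip.
Governing: weld metal.

φR_n ≈ 290 kip (weld metal governs)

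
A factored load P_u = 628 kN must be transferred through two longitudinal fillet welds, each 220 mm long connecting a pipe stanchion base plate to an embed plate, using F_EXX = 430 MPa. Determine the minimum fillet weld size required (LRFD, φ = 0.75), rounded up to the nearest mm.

Total weld length L = 440 mm.
Required throat t_e = P_u / (φ × 0.6 F_EXX × L) = 628 / (0.75 × 0.6 × 430 × 440 × 10⁻³) = 7.376 mm.
Required leg w = t_e / 0.707 = 10.43 mm → use 11 mm.

w = 11 mm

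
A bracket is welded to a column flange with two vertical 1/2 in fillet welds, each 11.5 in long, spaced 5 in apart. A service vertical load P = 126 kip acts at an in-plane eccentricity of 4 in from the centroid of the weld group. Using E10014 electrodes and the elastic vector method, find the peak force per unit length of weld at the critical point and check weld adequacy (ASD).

f_max ≈ 11.3 kip/in; NOT adequate

E100XX → F_EXX = 100 ksi.
Total weld length L_w = 23 in. Treat welds as unit-width lines.
Polar moment about centroid: J = 2[d³/12 + d(b/2)²] = 2[11.5³/12 + 11.5×2.5²] = 397.2 in³.
Direct shear f_v = P/L_w = 126 / 23 = 5.478 kip/in (vertical).
Torsion M = P·e = 126 × 4 = 504 kip·in.
Critical point at (x, y) = (2.5, 5.75) from centroid. f_tx = M·y/J = 7.296 kip/in; f_ty = M·x/J = 3.172 kip/in.
Resultant f_max = √[f_tx² + (f_v + f_ty)²] = √[7.296² + (5.478 + 3.172)²] = 11.32 kip/in.
Capacity per unit length: r_n/Ω = (1/2.0) × 0.6 × 100 × (0.707 × 0.5) = 10.6 kip/in.
11.32 > 10.6 → NOT adequate.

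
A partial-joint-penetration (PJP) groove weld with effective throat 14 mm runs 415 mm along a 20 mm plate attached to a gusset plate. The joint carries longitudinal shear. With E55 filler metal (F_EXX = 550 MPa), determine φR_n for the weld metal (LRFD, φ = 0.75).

φR_n ≈ 1440 kN

Effective throat (given) t_e = 14 mm.
A_we = 14 × 415 = 5810 mm².
F_nw = 0.6 F_EXX = 330 MPa.
φR_n = 0.75 × 330 × 5810 × 10⁻³ = 1438 kN.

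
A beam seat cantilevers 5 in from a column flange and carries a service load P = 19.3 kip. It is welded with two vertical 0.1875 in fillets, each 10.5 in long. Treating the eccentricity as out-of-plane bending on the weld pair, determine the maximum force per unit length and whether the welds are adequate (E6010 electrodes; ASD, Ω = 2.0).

E60XX → F_EXX = 60 ksi.
L_w = 2 × 10.5 = 21 in; section modulus (unit throat) S = 2 × L²/6 = 36.75 in².
Direct shear f_v = P/L_w = 19.3/21 = 0.919 kip/in.
Moment M = P × e = 19.3 × 5 = 96.5 kip·in; bending f_b = M/S = 2.626 kip/in.
f_max = √(f_v² + f_b²) = √(0.919² + 2.626²) = 2.782 kip/in.
r_n/Ω = (1/2.0) × 0.6 × 60 × (0.707 × 0.1875) = 2.386 kip/in → NOT adequate.

f_max ≈ 2.78 kip/in; NOT adequate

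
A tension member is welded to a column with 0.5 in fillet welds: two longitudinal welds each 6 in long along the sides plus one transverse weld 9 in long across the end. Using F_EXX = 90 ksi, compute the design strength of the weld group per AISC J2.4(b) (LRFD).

φR_n ≈ 339 kip

t_e = 0.707 × 0.5 = 0.3535 in.
R_nwl = 0.6 × 90 × 0.3535 × 12 = 229.1 kip (longitudinal, 2 welds).
R_nwt = 0.6 × 90 × 0.3535 × 9 = 171.8 kip (transverse, base value).
(i) R_nwl + R_nwt = 400.9 kip; (ii) 0.85 R_nwl + 1.5 R_nwt = 452.4 kip.
R_n = max = 452.4 kip [governs: (ii)]; φR_n = 339.3 kip.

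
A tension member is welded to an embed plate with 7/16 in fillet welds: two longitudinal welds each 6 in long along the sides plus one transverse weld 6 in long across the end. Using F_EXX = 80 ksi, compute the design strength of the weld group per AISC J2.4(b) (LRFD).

t_e = 0.707 × 0.4375 = 0.3093 in.
R_nwl = 0.6 × 80 × 0.3093 × 12 = 178.2 kips (longitudinal, 2 welds).
R_nwt = 0.6 × 80 × 0.3093 × 6 = 89.08 kips (transverse, base value).
(i) R_nwl + R_nwt = 267.2 kips; (ii) 0.85 R_nwl + 1.5 R_nwt = 285.1 kips.
R_n = max = 285.1 kips [governs: (ii)]; φR_n = 213.8 kips.

φR_n ≈ 214 kips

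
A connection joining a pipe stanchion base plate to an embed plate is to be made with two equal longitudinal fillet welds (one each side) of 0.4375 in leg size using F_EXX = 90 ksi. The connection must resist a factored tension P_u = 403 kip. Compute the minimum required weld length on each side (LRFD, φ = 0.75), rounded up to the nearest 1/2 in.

Throat t_e = 0.707 × 0.4375 = 0.3093 in.
φr_n = 0.75 × 0.6 × 90 × 0.3093 = 12.53 kip/in.
L_req = P_u / φr_n = 403 / 12.53 = 32.17 in total.
Per side: 32.17 / 2 = 16.09 in.
Round up → use L = 16.5 in on each side.

L = 16.5 in on each side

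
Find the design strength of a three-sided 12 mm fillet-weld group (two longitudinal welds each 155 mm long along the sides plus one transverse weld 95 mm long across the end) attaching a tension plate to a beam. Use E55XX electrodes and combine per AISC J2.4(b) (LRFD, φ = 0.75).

E55XX → F_EXX = 550 MPa.
t_e = 0.707 × 12 = 8.484 mm.
R_nwl = 0.6 × 550 × 8.484 × 310 × 10⁻³ = 867.9 kN (longitudinal, 2 welds).
R_nwt = 0.6 × 550 × 8.484 × 95 × 10⁻³ = 266 kN (transverse, base value).
(i) R_nwl + R_nwt = 1134 kN; (ii) 0.85 R_nwl + 1.5 R_nwt = 1137 kN.
R_n = max = 1137 kN [governs: (ii)]; φR_n = 852.5 kN.

φR_n ≈ 853 kN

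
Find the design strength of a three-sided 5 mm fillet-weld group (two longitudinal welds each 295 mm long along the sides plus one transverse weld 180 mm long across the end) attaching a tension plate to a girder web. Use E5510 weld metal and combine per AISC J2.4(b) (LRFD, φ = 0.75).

φR_n ≈ 675 kN

E55XX → F_EXX = 550 MPa.
t_e = 0.707 × 5 = 3.535 mm.
R_nwl = 0.6 × 550 × 3.535 × 590 × 10⁻³ = 688.3 kN (longitudinal, 2 welds).
R_nwt = 0.6 × 550 × 3.535 × 180 × 10⁻³ = 210 kN (transverse, base value).
(i) R_nwl + R_nwt = 898.2 kN; (ii) 0.85 R_nwl + 1.5 R_nwt = 900 kN.
R_n = max = 900 kN [governs: (ii)]; φR_n = 675 kN.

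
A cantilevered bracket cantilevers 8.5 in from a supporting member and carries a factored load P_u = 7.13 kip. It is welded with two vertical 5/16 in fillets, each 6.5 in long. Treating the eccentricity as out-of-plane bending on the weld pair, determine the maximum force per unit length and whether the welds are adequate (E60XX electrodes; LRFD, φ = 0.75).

E60XX → F_EXX = 60 ksi.
L_w = 2 × 6.5 = 13 in; section modulus (unit throat) S = 2 × L²/6 = 14.08 in².
Direct shear f_v = P/L_w = 7.13/13 = 0.5485 kip/in.
Moment M = P × e = 7.13 × 8.5 = 60.605 kip·in; bending f_b = M/S = 4.303 kip/in.
f_max = √(f_v² + f_b²) = √(0.5485² + 4.303²) = 4.338 kip/in.
φr_n = 0.75 × 0.6 × 60 × (0.707 × 0.3125) = 5.965 kip/in → adequate.

f_max ≈ 4.34 kip/in; adequate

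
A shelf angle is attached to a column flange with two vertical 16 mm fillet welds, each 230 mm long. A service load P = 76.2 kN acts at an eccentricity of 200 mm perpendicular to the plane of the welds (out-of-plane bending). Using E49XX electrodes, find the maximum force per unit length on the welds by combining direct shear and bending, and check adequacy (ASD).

f_max ≈ 880 N/mm; adequate

E49XX → F_EXX = 490 MPa.
L_w = 2 × 230 = 460 mm; section modulus (unit throat) S = 2 × L²/6 = 17630 mm².
Direct shear f_v = P/L_w = 76.2×10³/460 = 165.7 N/mm.
Moment M = P × e = 76.2×10³ × 200 = 15240000 N·mm; bending f_b = M/S = 864.3 N/mm.
f_max = √(f_v² + f_b²) = √(165.7² + 864.3²) = 880 N/mm.
r_n/Ω = (1/2.0) × 0.6 × 490 × (0.707 × 16) = 1663 N/mm → adequate.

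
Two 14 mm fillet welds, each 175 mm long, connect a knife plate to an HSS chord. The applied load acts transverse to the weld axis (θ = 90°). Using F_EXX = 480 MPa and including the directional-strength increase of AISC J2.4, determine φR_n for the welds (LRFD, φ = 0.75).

φR_n ≈ 1120 kN

t_e = 0.707 × 14 = 9.898 mm; A_we = 9.898 × 350 = 3464 mm².
Directional factor: 1.0 + 0.5 sin^1.5(90°) = 1.5.
F_nw = 0.6 × 480 × 1.5 = 432 MPa.
φR_n = 0.75 × 432 × 3464 × 10⁻³ = 1122 kN.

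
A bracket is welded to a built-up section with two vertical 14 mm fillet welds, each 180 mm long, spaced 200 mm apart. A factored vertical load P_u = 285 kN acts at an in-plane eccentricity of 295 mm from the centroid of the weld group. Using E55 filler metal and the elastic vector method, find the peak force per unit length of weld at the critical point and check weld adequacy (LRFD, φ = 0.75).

f_max ≈ 3110 N/mm; NOT adequate

E55XX → F_EXX = 550 MPa.
Total weld length L_w = 360 mm. Treat welds as unit-width lines.
Polar moment about centroid: J = 2[d³/12 + d(b/2)²] = 2[180³/12 + 180×100²] = 4572000 mm³.
Direct shear f_v = P/L_w = 285×10³ / 360 = 791.7 N/mm (vertical).
Torsion M = P·e = 285×10³ × 295 = 84075000 N·mm.
Critical point at (x, y) = (100, 90) from centroid. f_tx = M·y/J = 1655 N/mm; f_ty = M·x/J = 1839 N/mm.
Resultant f_max = √[f_tx² + (f_v + f_ty)²] = √[1655² + (791.7 + 1839)²] = 3108 N/mm.
Capacity per unit length: φr_n = 0.75 × 0.6 × 550 × (0.707 × 14) = 2450 N/mm.
3108 > 2450 → NOT adequate.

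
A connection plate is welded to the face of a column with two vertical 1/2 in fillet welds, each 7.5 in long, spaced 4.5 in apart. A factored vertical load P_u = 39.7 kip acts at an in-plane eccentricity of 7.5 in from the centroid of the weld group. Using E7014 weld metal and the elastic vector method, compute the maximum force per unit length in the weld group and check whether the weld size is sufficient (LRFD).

E70XX → F_EXX = 70 ksi.
Total weld length L_w = 15 in. Treat welds as unit-width lines.
Polar moment about centroid: J = 2[d³/12 + d(b/2)²] = 2[7.5³/12 + 7.5×2.25²] = 146.2 in³.
Direct shear f_v = P/L_w = 39.7 / 15 = 2.647 kip/in (vertical).
Torsion M = P·e = 39.7 × 7.5 = 297.75 kip·in.
Critical point at (x, y) = (2.25, 3.75) from centroid. f_tx = M·y/J = 7.635 kip/in; f_ty = M·x/J = 4.581 kip/in.
Resultant f_max = √[f_tx² + (f_v + f_ty)²] = √[7.635² + (2.647 + 4.581)²] = 10.51 kip/in.
Capacity per unit length: φr_n = 0.75 × 0.6 × 70 × (0.707 × 0.5) = 11.14 kip/in.
10.51 ≤ 11.14 → adequate.

f_max ≈ 10.5 kip/in; adequate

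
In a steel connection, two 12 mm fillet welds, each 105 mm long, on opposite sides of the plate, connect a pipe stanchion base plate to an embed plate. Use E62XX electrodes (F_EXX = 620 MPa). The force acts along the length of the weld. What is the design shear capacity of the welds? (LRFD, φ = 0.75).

φR_n ≈ 497 kN

Effective throat t_e = 0.707 × 12 = 8.484 mm.
Total length L = 210 mm; A_we = 8.484 × 210 = 1782 mm².
F_nw = 0.6 F_EXX = 0.6 × 620 = 372 MPa.
φR_n = 0.75 × 372 × 1782 × 10⁻³ = 497.1 kN.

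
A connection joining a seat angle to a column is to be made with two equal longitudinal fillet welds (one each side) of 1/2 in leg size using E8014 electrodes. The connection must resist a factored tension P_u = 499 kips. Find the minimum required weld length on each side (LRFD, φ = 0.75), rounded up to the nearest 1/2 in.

L = 20 in on each side

E80XX → F_EXX = 80 ksi.
Throat t_e = 0.707 × 0.5 = 0.3535 in.
φr_n = 0.75 × 0.6 × 80 × 0.3535 = 12.73 kips/in.
L_req = P_u / φr_n = 499 / 12.73 = 39.21 in total.
Per side: 39.21 / 2 = 19.61 in.
Round up → use L = 20 in on each side.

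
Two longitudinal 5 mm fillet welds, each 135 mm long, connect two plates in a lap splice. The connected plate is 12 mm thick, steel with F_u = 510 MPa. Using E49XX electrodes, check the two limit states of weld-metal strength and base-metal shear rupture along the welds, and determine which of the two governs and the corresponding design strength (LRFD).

E49XX → F_EXX = 490 MPa.
t_e = 0.707 × 5 = 3.535 mm; L = 270 mm.
Weld metal: φR_n = 0.75 × 0.6 × 490 × 3.535 × 270 × 10⁻³ = 210.5 kN.
Base metal (shear rupture): φR_n = 0.75 × 0.6 × 510 × 12 × 270 × 10⁻³ = 743.6 kN.
Governing: weld metal.

φR_n ≈ 210 kN (weld metal governs)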